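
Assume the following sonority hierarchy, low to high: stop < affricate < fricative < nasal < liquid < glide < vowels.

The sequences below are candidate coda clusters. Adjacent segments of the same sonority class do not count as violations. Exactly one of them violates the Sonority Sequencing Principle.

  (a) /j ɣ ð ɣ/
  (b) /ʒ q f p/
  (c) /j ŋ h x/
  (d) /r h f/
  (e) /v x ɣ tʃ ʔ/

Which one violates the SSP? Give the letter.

b

(a) 6-3-3-3 → obeys
(b) 3-1-3-1 → violates
(c) 6-4-3-3 → obeys
(d) 5-3-3 → obeys
(e) 3-3-3-2-1 → obeys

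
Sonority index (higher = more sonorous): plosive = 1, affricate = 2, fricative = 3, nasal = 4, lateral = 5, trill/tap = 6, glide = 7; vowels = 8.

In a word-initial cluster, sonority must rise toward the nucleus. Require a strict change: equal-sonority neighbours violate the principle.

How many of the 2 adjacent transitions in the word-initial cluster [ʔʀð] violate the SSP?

/ʔ/ — plosive, sonority 1.
/ʀ/ — trill/tap, sonority 6.
/ð/ — fricative, sonority 3.
/ʔ/→/ʀ/: 1→6 (rises) — ok.
/ʀ/→/ð/: 6→3 (does not rise) — violation.

1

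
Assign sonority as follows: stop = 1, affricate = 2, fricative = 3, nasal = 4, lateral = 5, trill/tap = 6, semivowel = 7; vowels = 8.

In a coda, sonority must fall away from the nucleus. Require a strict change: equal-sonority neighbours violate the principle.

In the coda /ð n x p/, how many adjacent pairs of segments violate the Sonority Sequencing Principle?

1

/ð/ — fricative, sonority 3.
/n/ — nasal, sonority 4.
/x/ — fricative, sonority 3.
/p/ — stop, sonority 1.
/ð/→/n/: 3→4 (does not fall) — violation.
/n/→/x/: 4→3 (falls) — ok.
/x/→/p/: 3→1 (falls) — ok.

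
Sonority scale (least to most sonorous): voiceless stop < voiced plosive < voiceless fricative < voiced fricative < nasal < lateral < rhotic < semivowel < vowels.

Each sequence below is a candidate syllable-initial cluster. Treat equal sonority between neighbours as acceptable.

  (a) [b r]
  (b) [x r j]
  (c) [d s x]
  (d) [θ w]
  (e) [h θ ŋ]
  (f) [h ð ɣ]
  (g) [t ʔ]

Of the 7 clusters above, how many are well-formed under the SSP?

7

(a) sonority 2-7: well-formed.
(b) sonority 3-7-8: well-formed.
(c) sonority 2-3-3: well-formed.
(d) sonority 3-8: well-formed.
(e) sonority 3-3-5: well-formed.
(f) sonority 3-4-4: well-formed.
(g) sonority 1-1: well-formed.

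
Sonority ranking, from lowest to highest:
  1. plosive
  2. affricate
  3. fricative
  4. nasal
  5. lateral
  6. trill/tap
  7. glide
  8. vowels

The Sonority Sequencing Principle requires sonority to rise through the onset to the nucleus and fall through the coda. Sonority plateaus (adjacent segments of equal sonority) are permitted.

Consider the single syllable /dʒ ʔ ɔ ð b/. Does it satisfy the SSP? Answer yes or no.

Onset: /dʒ/ is an affricate (sonority 2), /ʔ/ is a plosive (sonority 1); then the nucleus /ɔ/ (sonority 8).
Onset profile 2-1-8 — does not rise throughout.
Coda: /ð/ is a fricative (sonority 3), /b/ is a plosive (sonority 1).
Coda profile 8-3-1 — falls from the nucleus.

no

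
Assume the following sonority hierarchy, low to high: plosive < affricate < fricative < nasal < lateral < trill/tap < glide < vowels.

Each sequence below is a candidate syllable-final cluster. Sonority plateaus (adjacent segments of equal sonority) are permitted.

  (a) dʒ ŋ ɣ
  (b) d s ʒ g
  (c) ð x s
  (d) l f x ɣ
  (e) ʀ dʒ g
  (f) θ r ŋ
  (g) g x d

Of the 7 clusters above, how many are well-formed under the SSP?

(a) 2-4-3 → violates
(b) 1-3-3-1 → violates
(c) 3-3-3 → obeys
(d) 5-3-3-3 → obeys
(e) 6-2-1 → obeys
(f) 3-6-4 → violates
(g) 1-3-1 → violates

3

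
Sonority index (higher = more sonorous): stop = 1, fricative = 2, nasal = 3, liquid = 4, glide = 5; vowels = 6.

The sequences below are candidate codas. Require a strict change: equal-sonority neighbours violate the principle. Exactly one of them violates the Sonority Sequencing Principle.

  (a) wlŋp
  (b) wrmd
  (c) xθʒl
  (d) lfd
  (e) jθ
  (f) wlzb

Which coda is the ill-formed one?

c

(a) sonority 5-4-3-1: well-formed.
(b) sonority 5-4-3-1: well-formed.
(c) sonority 2-2-2-4: ill-formed.
(d) sonority 4-2-1: well-formed.
(e) sonority 5-2: well-formed.
(f) sonority 5-4-2-1: well-formed.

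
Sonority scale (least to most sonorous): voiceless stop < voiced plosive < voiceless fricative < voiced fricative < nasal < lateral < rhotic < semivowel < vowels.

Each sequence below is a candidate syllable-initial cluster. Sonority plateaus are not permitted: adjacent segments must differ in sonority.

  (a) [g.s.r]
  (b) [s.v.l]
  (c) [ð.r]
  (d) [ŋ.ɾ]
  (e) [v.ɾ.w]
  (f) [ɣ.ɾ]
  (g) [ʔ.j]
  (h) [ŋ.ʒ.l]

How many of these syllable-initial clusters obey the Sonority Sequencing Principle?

7

(a) sonority 2-3-7: well-formed.
(b) sonority 3-4-6: well-formed.
(c) sonority 4-7: well-formed.
(d) sonority 5-7: well-formed.
(e) sonority 4-7-8: well-formed.
(f) sonority 4-7: well-formed.
(g) sonority 1-8: well-formed.
(h) sonority 5-4-6: ill-formed.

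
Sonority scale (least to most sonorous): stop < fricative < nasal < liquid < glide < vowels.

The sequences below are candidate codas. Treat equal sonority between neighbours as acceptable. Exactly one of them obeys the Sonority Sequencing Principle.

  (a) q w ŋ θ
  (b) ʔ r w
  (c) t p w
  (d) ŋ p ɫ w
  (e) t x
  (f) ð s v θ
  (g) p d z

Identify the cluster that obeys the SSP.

f

(a) q w ŋ θ: profile 1-5-3-2 — violates.
(b) ʔ r w: profile 1-4-5 — violates.
(c) t p w: profile 1-1-5 — violates.
(d) ŋ p ɫ w: profile 3-1-4-5 — violates.
(e) t x: profile 1-2 — violates.
(f) ð s v θ: profile 2-2-2-2 — obeys.
(g) p d z: profile 1-1-2 — violates.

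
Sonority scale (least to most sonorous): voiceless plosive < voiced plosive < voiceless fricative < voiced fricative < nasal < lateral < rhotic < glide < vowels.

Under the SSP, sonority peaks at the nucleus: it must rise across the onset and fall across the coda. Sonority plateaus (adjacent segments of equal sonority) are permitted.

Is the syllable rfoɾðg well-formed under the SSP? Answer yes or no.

no

Onset: /r/ is a rhotic (sonority 7), /f/ is a voiceless fricative (sonority 3); then the nucleus /o/ (sonority 9).
Onset profile 7-3-9 — does not rise throughout.
Coda: /ɾ/ is a rhotic (sonority 7), /ð/ is a voiced fricative (sonority 4), /g/ is a voiced plosive (sonority 2).
Coda profile 9-7-4-2 — falls from the nucleus.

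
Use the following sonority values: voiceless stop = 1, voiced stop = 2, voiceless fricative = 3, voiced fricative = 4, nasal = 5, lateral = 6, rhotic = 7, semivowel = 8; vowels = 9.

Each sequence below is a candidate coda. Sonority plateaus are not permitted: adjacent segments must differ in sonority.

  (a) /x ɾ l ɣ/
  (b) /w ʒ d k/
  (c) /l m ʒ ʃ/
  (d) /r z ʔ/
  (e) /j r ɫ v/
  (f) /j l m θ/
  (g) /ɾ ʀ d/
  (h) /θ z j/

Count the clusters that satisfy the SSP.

5

(a) 3-7-6-4 → violates
(b) 8-4-2-1 → obeys
(c) 6-5-4-3 → obeys
(d) 7-4-1 → obeys
(e) 8-7-6-4 → obeys
(f) 8-6-5-3 → obeys
(g) 7-7-2 → violates
(h) 3-4-8 → violates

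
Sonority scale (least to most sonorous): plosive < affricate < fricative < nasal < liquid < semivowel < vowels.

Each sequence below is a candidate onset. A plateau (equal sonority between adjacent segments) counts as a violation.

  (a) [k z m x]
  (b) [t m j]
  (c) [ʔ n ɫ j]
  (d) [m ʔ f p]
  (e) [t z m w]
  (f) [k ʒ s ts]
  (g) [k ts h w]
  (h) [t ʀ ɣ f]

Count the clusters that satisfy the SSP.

4

(a) 1-3-4-3 → violates
(b) 1-4-6 → obeys
(c) 1-4-5-6 → obeys
(d) 4-1-3-1 → violates
(e) 1-3-4-6 → obeys
(f) 1-3-3-2 → violates
(g) 1-2-3-6 → obeys
(h) 1-5-3-3 → violates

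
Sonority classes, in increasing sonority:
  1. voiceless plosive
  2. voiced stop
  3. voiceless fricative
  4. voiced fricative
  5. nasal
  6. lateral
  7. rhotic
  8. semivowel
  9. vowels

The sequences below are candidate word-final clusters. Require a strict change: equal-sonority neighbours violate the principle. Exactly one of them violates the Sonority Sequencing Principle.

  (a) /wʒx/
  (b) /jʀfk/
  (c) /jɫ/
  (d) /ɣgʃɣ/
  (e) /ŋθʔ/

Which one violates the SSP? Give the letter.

(a) 8-4-3 → obeys
(b) 8-7-3-1 → obeys
(c) 8-6 → obeys
(d) 4-2-3-4 → violates
(e) 5-3-1 → obeys

d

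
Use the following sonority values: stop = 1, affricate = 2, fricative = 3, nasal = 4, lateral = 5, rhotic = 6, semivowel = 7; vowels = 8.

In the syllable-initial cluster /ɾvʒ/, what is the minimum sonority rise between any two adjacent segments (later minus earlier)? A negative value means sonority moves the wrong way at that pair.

/ɾ/: rhotic = 6.
/v/: fricative = 3.
/ʒ/: fricative = 3.
/ɾ/→/v/: change -3.
/v/→/ʒ/: change +0.
Minimum = -3.

-3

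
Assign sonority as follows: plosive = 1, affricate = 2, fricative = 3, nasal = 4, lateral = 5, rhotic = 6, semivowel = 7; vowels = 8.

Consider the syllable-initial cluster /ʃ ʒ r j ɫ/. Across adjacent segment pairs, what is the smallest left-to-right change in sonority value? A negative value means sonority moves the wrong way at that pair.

-2

/ʃ/ — fricative, sonority 3.
/ʒ/ — fricative, sonority 3.
/r/ — rhotic, sonority 6.
/j/ — semivowel, sonority 7.
/ɫ/ — lateral, sonority 5.
/ʃ/→/ʒ/: change +0.
/ʒ/→/r/: change +3.
/r/→/j/: change +1.
/j/→/ɫ/: change -2.
Minimum = -2.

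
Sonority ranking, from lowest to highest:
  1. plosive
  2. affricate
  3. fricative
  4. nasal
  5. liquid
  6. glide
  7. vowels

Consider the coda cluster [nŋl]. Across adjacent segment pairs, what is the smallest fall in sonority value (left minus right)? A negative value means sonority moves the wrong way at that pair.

-1

/n/ — nasal, sonority 4.
/ŋ/ — nasal, sonority 4.
/l/ — liquid, sonority 5.
/n/→/ŋ/: change +0.
/ŋ/→/l/: change -1.
Minimum = -1.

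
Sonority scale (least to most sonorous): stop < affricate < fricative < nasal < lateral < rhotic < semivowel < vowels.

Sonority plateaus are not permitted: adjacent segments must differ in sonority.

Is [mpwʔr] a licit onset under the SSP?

/m/: nasal = 4.
/p/: stop = 1.
/w/: semivowel = 7.
/ʔ/: stop = 1.
/r/: rhotic = 6.
The profile is 4-1-7-1-6. Between /m/ (4) and /p/ (1) sonority does not rise, so the cluster violates the SSP.

no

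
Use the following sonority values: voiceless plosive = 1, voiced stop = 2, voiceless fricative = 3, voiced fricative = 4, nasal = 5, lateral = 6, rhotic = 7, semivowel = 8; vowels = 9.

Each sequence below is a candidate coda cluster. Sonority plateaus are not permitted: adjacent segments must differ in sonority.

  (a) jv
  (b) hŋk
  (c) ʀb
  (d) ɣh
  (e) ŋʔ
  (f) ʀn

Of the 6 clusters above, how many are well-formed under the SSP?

5

(a) 8-4 → obeys
(b) 3-5-1 → violates
(c) 7-2 → obeys
(d) 4-3 → obeys
(e) 5-1 → obeys
(f) 7-5 → obeys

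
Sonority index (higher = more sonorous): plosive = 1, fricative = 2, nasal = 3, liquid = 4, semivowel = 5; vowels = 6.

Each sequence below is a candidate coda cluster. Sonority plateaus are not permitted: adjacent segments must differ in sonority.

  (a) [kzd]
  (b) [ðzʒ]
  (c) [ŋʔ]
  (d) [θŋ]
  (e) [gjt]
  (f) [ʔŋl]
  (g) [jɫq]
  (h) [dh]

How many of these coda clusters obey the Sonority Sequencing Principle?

2

(a) sonority 1-2-1: ill-formed.
(b) sonority 2-2-2: ill-formed.
(c) sonority 3-1: well-formed.
(d) sonority 2-3: ill-formed.
(e) sonority 1-5-1: ill-formed.
(f) sonority 1-3-4: ill-formed.
(g) sonority 5-4-1: well-formed.
(h) sonority 1-2: ill-formed.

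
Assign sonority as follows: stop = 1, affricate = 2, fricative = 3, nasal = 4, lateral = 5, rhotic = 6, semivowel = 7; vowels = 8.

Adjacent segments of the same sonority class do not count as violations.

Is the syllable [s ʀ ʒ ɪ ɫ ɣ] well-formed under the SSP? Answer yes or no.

Onset: /s/ is a fricative (sonority 3), /ʀ/ is a rhotic (sonority 6), /ʒ/ is a fricative (sonority 3); then the nucleus /ɪ/ (sonority 8).
Onset profile 3-6-3-8 — does not rise throughout.
Coda: /ɫ/ is a lateral (sonority 5), /ɣ/ is a fricative (sonority 3).
Coda profile 8-5-3 — falls from the nucleus.

no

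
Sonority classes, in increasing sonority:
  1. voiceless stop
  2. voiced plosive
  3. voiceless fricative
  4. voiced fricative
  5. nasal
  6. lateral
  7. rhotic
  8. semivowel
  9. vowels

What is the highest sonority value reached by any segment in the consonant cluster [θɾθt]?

7

/θ/ is a voiceless fricative (sonority 3).
/ɾ/ is a rhotic (sonority 7).
/θ/ is a voiceless fricative (sonority 3).
/t/ is a voiceless stop (sonority 1).
The maximum is 7.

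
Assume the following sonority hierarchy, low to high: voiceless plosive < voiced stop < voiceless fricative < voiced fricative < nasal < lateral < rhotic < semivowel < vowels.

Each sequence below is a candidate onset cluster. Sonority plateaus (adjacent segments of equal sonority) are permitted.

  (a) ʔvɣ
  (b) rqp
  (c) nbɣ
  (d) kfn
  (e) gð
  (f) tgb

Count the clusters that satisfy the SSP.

(a) 1-4-4 → obeys
(b) 7-1-1 → violates
(c) 5-2-4 → violates
(d) 1-3-5 → obeys
(e) 2-4 → obeys
(f) 1-2-2 → obeys

4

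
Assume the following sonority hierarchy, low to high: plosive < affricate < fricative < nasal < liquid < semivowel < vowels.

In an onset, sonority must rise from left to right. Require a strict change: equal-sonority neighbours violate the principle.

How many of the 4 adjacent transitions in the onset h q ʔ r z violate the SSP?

3

/h/ — fricative, sonority 3.
/q/ — plosive, sonority 1.
/ʔ/ — plosive, sonority 1.
/r/ — liquid, sonority 5.
/z/ — fricative, sonority 3.
/h/→/q/: 3→1 (does not rise) — violation.
/q/→/ʔ/: 1→1 (plateau) — violation.
/ʔ/→/r/: 1→5 (rises) — ok.
/r/→/z/: 5→3 (does not rise) — violation.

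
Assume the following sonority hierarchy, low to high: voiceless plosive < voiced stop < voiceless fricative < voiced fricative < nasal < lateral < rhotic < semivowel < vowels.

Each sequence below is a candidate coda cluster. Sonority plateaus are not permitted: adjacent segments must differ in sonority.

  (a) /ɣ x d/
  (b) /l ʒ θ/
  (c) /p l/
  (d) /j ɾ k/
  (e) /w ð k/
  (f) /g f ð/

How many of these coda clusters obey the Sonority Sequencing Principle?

(a) 4-3-2 → obeys
(b) 6-4-3 → obeys
(c) 1-6 → violates
(d) 8-7-1 → obeys
(e) 8-4-1 → obeys
(f) 2-3-4 → violates

4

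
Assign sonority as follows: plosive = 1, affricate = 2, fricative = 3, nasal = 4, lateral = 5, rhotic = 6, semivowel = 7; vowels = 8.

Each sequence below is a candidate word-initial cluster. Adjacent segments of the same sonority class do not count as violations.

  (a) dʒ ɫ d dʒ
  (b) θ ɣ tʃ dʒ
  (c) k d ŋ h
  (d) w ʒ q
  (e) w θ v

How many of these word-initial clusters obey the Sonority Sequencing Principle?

0

(a) dʒ ɫ d dʒ: profile 2-5-1-2 — violates.
(b) θ ɣ tʃ dʒ: profile 3-3-2-2 — violates.
(c) k d ŋ h: profile 1-1-4-3 — violates.
(d) w ʒ q: profile 7-3-1 — violates.
(e) w θ v: profile 7-3-3 — violates.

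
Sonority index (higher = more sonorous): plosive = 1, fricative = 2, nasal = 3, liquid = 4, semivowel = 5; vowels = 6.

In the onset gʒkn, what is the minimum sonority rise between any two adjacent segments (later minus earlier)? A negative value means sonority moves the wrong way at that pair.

-1

/g/ — plosive, sonority 1.
/ʒ/ — fricative, sonority 2.
/k/ — plosive, sonority 1.
/n/ — nasal, sonority 3.
/g/→/ʒ/: change +1.
/ʒ/→/k/: change -1.
/k/→/n/: change +2.
Minimum = -1.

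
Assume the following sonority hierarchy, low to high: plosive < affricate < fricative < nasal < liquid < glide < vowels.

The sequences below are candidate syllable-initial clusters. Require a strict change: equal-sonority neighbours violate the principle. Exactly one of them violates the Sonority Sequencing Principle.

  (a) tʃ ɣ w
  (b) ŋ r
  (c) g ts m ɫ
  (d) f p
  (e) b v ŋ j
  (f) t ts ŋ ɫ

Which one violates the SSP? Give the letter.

(a) sonority 2-3-6: well-formed.
(b) sonority 4-5: well-formed.
(c) sonority 1-2-4-5: well-formed.
(d) sonority 3-1: ill-formed.
(e) sonority 1-3-4-6: well-formed.
(f) sonority 1-2-4-5: well-formed.

d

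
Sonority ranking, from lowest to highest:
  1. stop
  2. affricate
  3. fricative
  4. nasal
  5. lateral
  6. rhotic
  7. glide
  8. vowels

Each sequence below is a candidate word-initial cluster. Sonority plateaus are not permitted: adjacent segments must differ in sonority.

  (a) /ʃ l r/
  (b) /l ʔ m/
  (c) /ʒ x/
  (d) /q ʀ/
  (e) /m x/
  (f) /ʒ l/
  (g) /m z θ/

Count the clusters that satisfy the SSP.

3

(a) /ʃ l r/: profile 3-5-6 — obeys.
(b) /l ʔ m/: profile 5-1-4 — violates.
(c) /ʒ x/: profile 3-3 — violates.
(d) /q ʀ/: profile 1-6 — obeys.
(e) /m x/: profile 4-3 — violates.
(f) /ʒ l/: profile 3-5 — obeys.
(g) /m z θ/: profile 4-3-3 — violates.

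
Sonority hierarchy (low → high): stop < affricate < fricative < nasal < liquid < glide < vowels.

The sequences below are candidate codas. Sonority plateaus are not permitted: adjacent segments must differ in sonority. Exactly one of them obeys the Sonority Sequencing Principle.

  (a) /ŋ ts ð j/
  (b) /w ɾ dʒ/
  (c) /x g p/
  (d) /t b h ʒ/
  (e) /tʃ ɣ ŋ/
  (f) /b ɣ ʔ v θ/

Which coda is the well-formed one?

(a) 4-2-3-6 → violates
(b) 6-5-2 → obeys
(c) 3-1-1 → violates
(d) 1-1-3-3 → violates
(e) 2-3-4 → violates
(f) 1-3-1-3-3 → violates

b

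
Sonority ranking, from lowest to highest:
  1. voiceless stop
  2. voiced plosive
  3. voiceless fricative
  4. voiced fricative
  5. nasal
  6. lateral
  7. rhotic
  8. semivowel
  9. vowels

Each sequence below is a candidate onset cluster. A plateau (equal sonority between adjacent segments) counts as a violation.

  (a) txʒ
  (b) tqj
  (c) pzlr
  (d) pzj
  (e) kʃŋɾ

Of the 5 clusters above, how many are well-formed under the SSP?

4

(a) 1-3-4 → obeys
(b) 1-1-8 → violates
(c) 1-4-6-7 → obeys
(d) 1-4-8 → obeys
(e) 1-3-5-7 → obeys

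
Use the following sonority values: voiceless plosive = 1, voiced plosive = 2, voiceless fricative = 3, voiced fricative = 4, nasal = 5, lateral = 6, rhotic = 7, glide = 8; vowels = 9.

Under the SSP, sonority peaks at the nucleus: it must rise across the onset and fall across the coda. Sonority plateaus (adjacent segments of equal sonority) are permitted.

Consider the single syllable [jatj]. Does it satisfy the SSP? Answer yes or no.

Onset: /j/ is a glide (sonority 8); then the nucleus /a/ (sonority 9).
Onset profile 8-9 — rises to the nucleus.
Coda: /t/ is a voiceless plosive (sonority 1), /j/ is a glide (sonority 8).
Coda profile 9-1-8 — does not fall throughout.

no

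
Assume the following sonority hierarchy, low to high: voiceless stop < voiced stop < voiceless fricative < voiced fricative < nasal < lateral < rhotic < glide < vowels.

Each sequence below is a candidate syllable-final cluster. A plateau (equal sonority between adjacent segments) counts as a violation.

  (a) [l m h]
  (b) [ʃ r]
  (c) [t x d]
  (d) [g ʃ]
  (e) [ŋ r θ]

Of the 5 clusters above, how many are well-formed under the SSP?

1

(a) 6-5-3 → obeys
(b) 3-7 → violates
(c) 1-3-2 → violates
(d) 2-3 → violates
(e) 5-7-3 → violates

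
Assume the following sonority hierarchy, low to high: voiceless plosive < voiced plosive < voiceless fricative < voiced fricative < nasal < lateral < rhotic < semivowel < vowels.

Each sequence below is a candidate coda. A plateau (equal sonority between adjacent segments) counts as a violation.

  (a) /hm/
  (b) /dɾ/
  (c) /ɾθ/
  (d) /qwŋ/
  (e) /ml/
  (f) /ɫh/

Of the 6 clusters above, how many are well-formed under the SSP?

2

(a) 3-5 → violates
(b) 2-7 → violates
(c) 7-3 → obeys
(d) 1-8-5 → violates
(e) 5-6 → violates
(f) 6-3 → obeys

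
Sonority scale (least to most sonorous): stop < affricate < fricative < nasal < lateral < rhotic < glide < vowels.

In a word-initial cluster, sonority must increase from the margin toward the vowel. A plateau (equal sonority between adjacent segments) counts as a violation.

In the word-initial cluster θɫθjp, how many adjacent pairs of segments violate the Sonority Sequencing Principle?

2

/θ/: fricative = 3.
/ɫ/: lateral = 5.
/θ/: fricative = 3.
/j/: glide = 7.
/p/: stop = 1.
/θ/→/ɫ/: 3→5 (rises) — ok.
/ɫ/→/θ/: 5→3 (does not rise) — violation.
/θ/→/j/: 3→7 (rises) — ok.
/j/→/p/: 7→1 (does not rise) — violation.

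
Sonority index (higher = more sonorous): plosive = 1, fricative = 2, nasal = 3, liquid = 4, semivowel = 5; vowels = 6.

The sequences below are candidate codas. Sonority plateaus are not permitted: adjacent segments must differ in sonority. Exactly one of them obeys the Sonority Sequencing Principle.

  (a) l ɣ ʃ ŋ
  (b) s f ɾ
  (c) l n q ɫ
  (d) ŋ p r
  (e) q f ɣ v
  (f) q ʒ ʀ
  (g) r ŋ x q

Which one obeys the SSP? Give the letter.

(a) sonority 4-2-2-3: ill-formed.
(b) sonority 2-2-4: ill-formed.
(c) sonority 4-3-1-4: ill-formed.
(d) sonority 3-1-4: ill-formed.
(e) sonority 1-2-2-2: ill-formed.
(f) sonority 1-2-4: ill-formed.
(g) sonority 4-3-2-1: well-formed.

g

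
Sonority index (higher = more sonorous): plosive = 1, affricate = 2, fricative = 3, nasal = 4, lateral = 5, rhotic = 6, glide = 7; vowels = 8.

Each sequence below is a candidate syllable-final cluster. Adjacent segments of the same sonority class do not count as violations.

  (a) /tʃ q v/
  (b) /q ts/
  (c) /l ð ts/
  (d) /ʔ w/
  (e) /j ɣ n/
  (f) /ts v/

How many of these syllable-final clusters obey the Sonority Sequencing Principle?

(a) 2-1-3 → violates
(b) 1-2 → violates
(c) 5-3-2 → obeys
(d) 1-7 → violates
(e) 7-3-4 → violates
(f) 2-3 → violates

1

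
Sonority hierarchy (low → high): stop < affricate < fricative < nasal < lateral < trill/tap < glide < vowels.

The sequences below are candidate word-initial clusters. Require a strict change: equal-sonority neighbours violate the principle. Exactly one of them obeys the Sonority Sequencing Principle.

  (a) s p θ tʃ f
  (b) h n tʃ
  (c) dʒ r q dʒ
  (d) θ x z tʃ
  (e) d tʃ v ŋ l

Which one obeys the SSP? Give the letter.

e

(a) sonority 3-1-3-2-3: ill-formed.
(b) sonority 3-4-2: ill-formed.
(c) sonority 2-6-1-2: ill-formed.
(d) sonority 3-3-3-2: ill-formed.
(e) sonority 1-2-3-4-5: well-formed.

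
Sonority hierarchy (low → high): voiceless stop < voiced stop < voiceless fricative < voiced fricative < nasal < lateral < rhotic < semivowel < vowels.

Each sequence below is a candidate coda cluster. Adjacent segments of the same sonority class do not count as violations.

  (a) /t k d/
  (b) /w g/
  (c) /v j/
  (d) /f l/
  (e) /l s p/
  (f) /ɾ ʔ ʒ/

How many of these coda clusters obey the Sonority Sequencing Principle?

2

(a) 1-1-2 → violates
(b) 8-2 → obeys
(c) 4-8 → violates
(d) 3-6 → violates
(e) 6-3-1 → obeys
(f) 7-1-4 → violates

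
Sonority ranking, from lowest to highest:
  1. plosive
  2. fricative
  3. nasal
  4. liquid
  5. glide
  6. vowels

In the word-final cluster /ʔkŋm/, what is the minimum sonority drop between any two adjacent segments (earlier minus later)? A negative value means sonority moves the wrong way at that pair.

/ʔ/ — plosive, sonority 1.
/k/ — plosive, sonority 1.
/ŋ/ — nasal, sonority 3.
/m/ — nasal, sonority 3.
/ʔ/→/k/: change +0.
/k/→/ŋ/: change -2.
/ŋ/→/m/: change +0.
Minimum = -2.

-2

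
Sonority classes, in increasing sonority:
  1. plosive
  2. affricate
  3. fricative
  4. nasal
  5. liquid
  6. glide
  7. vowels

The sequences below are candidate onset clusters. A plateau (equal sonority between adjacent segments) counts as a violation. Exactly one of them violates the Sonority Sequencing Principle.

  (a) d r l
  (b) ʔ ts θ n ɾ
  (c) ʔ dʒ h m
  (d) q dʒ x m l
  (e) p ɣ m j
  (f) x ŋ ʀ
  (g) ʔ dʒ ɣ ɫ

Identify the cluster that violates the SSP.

(a) d r l: profile 1-5-5 — violates.
(b) ʔ ts θ n ɾ: profile 1-2-3-4-5 — obeys.
(c) ʔ dʒ h m: profile 1-2-3-4 — obeys.
(d) q dʒ x m l: profile 1-2-3-4-5 — obeys.
(e) p ɣ m j: profile 1-3-4-6 — obeys.
(f) x ŋ ʀ: profile 3-4-5 — obeys.
(g) ʔ dʒ ɣ ɫ: profile 1-2-3-5 — obeys.

a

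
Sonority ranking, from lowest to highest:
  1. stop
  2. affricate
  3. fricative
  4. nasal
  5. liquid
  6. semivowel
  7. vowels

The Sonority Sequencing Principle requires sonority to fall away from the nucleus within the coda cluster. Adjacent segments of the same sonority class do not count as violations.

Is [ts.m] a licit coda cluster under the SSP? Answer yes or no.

/ts/ is an affricate (sonority 2).
/m/ is a nasal (sonority 4).
The profile is 2-4. Between /ts/ (2) and /m/ (4) sonority does not fall, so the cluster violates the SSP.

no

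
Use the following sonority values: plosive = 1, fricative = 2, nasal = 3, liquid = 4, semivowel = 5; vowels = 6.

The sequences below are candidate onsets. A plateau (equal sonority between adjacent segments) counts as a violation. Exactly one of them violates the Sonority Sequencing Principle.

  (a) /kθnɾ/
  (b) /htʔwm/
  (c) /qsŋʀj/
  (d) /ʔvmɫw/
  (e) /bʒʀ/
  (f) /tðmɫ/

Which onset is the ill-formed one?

b

(a) sonority 1-2-3-4: well-formed.
(b) sonority 2-1-1-5-3: ill-formed.
(c) sonority 1-2-3-4-5: well-formed.
(d) sonority 1-2-3-4-5: well-formed.
(e) sonority 1-2-4: well-formed.
(f) sonority 1-2-3-4: well-formed.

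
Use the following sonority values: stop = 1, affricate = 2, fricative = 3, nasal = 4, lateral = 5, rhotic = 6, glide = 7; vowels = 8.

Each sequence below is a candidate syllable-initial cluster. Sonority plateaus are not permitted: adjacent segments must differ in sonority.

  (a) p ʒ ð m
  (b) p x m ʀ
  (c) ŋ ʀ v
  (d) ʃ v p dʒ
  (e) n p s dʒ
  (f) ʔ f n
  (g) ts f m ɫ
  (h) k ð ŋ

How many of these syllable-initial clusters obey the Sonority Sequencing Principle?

4

(a) sonority 1-3-3-4: ill-formed.
(b) sonority 1-3-4-6: well-formed.
(c) sonority 4-6-3: ill-formed.
(d) sonority 3-3-1-2: ill-formed.
(e) sonority 4-1-3-2: ill-formed.
(f) sonority 1-3-4: well-formed.
(g) sonority 2-3-4-5: well-formed.
(h) sonority 1-3-4: well-formed.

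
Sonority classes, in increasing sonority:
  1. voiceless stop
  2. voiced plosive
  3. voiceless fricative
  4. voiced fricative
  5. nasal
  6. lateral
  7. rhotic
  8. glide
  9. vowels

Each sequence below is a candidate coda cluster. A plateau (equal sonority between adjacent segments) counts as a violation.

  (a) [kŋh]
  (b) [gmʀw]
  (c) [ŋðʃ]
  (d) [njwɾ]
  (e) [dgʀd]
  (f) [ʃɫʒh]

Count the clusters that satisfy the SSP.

1

(a) 1-5-3 → violates
(b) 2-5-7-8 → violates
(c) 5-4-3 → obeys
(d) 5-8-8-7 → violates
(e) 2-2-7-2 → violates
(f) 3-6-4-3 → violates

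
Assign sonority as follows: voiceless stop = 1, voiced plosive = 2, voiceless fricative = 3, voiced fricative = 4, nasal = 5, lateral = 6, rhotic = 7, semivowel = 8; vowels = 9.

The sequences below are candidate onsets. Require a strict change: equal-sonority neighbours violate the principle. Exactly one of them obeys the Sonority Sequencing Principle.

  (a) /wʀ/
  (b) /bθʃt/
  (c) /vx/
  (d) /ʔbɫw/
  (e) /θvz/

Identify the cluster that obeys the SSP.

d

(a) 8-7 → violates
(b) 2-3-3-1 → violates
(c) 4-3 → violates
(d) 1-2-6-8 → obeys
(e) 3-4-4 → violates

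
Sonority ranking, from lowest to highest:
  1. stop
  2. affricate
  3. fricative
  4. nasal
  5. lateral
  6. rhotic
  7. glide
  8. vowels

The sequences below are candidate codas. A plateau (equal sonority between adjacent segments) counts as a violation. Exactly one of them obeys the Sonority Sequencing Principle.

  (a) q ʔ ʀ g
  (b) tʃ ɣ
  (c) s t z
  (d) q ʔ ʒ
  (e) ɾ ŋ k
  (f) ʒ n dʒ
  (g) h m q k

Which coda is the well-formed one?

e

(a) 1-1-6-1 → violates
(b) 2-3 → violates
(c) 3-1-3 → violates
(d) 1-1-3 → violates
(e) 6-4-1 → obeys
(f) 3-4-2 → violates
(g) 3-4-1-1 → violates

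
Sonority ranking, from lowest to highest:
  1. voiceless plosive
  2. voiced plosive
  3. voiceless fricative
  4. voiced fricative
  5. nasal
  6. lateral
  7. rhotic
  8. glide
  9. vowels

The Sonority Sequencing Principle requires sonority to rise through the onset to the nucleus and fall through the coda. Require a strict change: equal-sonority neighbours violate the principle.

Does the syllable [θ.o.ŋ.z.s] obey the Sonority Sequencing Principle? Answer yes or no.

Onset: /θ/ is a voiceless fricative (sonority 3); then the nucleus /o/ (sonority 9).
Onset profile 3-9 — rises to the nucleus.
Coda: /ŋ/ is a nasal (sonority 5), /z/ is a voiced fricative (sonority 4), /s/ is a voiceless fricative (sonority 3).
Coda profile 9-5-4-3 — falls from the nucleus.

yes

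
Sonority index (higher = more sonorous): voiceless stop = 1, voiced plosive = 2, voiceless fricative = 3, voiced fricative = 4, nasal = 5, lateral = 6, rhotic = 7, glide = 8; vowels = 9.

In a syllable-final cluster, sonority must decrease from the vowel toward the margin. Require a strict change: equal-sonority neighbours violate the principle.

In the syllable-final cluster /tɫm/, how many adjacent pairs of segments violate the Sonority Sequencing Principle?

/t/: voiceless stop = 1.
/ɫ/: lateral = 6.
/m/: nasal = 5.
/t/→/ɫ/: 1→6 (does not fall) — violation.
/ɫ/→/m/: 6→5 (falls) — ok.

1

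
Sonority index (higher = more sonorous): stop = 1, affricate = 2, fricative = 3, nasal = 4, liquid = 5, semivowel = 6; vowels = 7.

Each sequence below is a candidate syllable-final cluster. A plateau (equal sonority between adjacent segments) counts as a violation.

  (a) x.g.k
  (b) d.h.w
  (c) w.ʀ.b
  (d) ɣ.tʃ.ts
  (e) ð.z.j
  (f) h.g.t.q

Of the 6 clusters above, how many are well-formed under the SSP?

(a) 3-1-1 → violates
(b) 1-3-6 → violates
(c) 6-5-1 → obeys
(d) 3-2-2 → violates
(e) 3-3-6 → violates
(f) 3-1-1-1 → violates

1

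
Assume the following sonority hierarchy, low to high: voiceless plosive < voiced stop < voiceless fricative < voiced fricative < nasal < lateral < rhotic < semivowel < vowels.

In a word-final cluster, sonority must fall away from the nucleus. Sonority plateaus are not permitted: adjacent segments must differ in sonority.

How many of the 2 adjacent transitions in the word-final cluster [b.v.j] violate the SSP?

2

/b/: voiced stop = 2.
/v/: voiced fricative = 4.
/j/: semivowel = 8.
/b/→/v/: 2→4 (does not fall) — violation.
/v/→/j/: 4→8 (does not fall) — violation.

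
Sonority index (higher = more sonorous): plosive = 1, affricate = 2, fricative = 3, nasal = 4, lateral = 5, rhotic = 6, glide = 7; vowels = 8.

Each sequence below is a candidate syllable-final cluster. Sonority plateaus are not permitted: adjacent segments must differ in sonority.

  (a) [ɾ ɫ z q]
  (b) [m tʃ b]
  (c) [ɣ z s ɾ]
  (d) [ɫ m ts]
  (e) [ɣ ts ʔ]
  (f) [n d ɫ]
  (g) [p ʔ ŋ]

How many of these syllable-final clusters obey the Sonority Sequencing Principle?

4

(a) sonority 6-5-3-1: well-formed.
(b) sonority 4-2-1: well-formed.
(c) sonority 3-3-3-6: ill-formed.
(d) sonority 5-4-2: well-formed.
(e) sonority 3-2-1: well-formed.
(f) sonority 4-1-5: ill-formed.
(g) sonority 1-1-4: ill-formed.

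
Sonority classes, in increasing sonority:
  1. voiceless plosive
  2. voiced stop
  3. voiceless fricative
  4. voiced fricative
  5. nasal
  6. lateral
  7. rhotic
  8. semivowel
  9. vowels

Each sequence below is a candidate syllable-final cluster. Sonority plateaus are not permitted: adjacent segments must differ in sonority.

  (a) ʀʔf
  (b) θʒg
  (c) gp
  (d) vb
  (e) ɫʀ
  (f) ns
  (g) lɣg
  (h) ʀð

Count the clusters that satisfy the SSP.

(a) 7-1-3 → violates
(b) 3-4-2 → violates
(c) 2-1 → obeys
(d) 4-2 → obeys
(e) 6-7 → violates
(f) 5-3 → obeys
(g) 6-4-2 → obeys
(h) 7-4 → obeys

5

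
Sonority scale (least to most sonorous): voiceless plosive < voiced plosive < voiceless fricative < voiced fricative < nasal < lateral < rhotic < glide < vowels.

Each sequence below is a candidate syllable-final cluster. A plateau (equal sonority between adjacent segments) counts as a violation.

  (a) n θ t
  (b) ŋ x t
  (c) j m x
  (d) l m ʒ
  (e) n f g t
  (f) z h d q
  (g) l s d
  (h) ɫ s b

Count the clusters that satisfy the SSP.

8

(a) n θ t: profile 5-3-1 — obeys.
(b) ŋ x t: profile 5-3-1 — obeys.
(c) j m x: profile 8-5-3 — obeys.
(d) l m ʒ: profile 6-5-4 — obeys.
(e) n f g t: profile 5-3-2-1 — obeys.
(f) z h d q: profile 4-3-2-1 — obeys.
(g) l s d: profile 6-3-2 — obeys.
(h) ɫ s b: profile 6-3-2 — obeys.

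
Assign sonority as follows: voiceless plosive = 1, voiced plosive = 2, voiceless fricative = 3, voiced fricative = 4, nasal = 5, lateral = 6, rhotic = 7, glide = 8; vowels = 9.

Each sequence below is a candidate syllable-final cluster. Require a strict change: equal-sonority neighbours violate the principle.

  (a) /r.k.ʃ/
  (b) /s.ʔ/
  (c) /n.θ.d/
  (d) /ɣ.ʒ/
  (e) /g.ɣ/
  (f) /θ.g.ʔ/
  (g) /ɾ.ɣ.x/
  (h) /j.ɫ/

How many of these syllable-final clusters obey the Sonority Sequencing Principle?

5

(a) 7-1-3 → violates
(b) 3-1 → obeys
(c) 5-3-2 → obeys
(d) 4-4 → violates
(e) 2-4 → violates
(f) 3-2-1 → obeys
(g) 7-4-3 → obeys
(h) 8-6 → obeys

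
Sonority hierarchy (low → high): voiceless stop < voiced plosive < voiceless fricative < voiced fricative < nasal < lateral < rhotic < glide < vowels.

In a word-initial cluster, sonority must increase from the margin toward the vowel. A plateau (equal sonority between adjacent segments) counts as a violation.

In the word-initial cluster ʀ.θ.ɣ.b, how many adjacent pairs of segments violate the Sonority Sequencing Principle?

/ʀ/ — rhotic, sonority 7.
/θ/ — voiceless fricative, sonority 3.
/ɣ/ — voiced fricative, sonority 4.
/b/ — voiced plosive, sonority 2.
/ʀ/→/θ/: 7→3 (does not rise) — violation.
/θ/→/ɣ/: 3→4 (rises) — ok.
/ɣ/→/b/: 4→2 (does not rise) — violation.

2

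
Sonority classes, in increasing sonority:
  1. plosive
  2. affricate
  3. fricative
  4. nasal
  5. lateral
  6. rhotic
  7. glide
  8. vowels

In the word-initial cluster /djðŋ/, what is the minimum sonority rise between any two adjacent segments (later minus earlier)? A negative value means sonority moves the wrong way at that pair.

/d/: plosive = 1.
/j/: glide = 7.
/ð/: fricative = 3.
/ŋ/: nasal = 4.
/d/→/j/: change +6.
/j/→/ð/: change -4.
/ð/→/ŋ/: change +1.
Minimum = -4.

-4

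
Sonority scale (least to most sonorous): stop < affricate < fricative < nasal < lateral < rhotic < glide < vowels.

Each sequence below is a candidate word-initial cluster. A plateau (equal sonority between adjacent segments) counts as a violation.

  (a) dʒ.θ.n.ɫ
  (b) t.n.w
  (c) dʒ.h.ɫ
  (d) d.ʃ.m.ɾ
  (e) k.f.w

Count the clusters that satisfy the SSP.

(a) dʒ.θ.n.ɫ: profile 2-3-4-5 — obeys.
(b) t.n.w: profile 1-4-7 — obeys.
(c) dʒ.h.ɫ: profile 2-3-5 — obeys.
(d) d.ʃ.m.ɾ: profile 1-3-4-6 — obeys.
(e) k.f.w: profile 1-3-7 — obeys.

5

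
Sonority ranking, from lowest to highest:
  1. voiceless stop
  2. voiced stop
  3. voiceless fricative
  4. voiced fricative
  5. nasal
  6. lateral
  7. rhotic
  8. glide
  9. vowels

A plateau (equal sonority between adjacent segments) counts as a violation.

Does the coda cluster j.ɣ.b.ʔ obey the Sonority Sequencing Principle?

/j/ — glide, sonority 8.
/ɣ/ — voiced fricative, sonority 4.
/b/ — voiced stop, sonority 2.
/ʔ/ — voiceless stop, sonority 1.
The profile 8-4-2-1 strictly falls, so the coda cluster satisfies the SSP.

yes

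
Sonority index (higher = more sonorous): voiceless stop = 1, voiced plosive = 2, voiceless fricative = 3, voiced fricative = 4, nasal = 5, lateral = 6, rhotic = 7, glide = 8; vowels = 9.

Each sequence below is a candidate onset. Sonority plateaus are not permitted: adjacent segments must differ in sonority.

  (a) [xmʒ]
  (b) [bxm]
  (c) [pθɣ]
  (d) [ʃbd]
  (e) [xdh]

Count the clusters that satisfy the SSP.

(a) [xmʒ]: profile 3-5-4 — violates.
(b) [bxm]: profile 2-3-5 — obeys.
(c) [pθɣ]: profile 1-3-4 — obeys.
(d) [ʃbd]: profile 3-2-2 — violates.
(e) [xdh]: profile 3-2-3 — violates.

2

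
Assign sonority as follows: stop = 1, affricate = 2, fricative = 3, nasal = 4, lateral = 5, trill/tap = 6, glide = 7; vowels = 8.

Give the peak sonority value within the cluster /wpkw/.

7

/w/ is a glide (sonority 7).
/p/ is a stop (sonority 1).
/k/ is a stop (sonority 1).
/w/ is a glide (sonority 7).
The maximum is 7.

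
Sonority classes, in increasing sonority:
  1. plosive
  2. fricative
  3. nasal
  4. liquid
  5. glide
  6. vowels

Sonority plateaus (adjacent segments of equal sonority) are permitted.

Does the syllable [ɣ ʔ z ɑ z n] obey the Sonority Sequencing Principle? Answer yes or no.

Onset: /ɣ/ is a fricative (sonority 2), /ʔ/ is a plosive (sonority 1), /z/ is a fricative (sonority 2); then the nucleus /ɑ/ (sonority 6).
Onset profile 2-1-2-6 — does not rise throughout.
Coda: /z/ is a fricative (sonority 2), /n/ is a nasal (sonority 3).
Coda profile 6-2-3 — does not fall throughout.

no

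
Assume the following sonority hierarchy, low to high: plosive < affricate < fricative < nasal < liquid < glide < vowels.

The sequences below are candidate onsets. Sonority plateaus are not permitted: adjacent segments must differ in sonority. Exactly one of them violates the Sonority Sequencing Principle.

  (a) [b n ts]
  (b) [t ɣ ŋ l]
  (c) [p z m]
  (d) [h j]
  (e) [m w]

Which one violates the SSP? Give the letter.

a

(a) [b n ts]: profile 1-4-2 — violates.
(b) [t ɣ ŋ l]: profile 1-3-4-5 — obeys.
(c) [p z m]: profile 1-3-4 — obeys.
(d) [h j]: profile 3-6 — obeys.
(e) [m w]: profile 4-6 — obeys.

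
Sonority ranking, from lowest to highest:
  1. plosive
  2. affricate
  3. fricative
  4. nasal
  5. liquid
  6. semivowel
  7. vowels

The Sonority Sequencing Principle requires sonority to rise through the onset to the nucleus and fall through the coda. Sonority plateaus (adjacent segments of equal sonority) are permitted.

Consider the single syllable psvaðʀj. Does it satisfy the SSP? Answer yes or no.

no

Onset: /p/ is a plosive (sonority 1), /s/ is a fricative (sonority 3), /v/ is a fricative (sonority 3); then the nucleus /a/ (sonority 7).
Onset profile 1-3-3-7 — rises to the nucleus.
Coda: /ð/ is a fricative (sonority 3), /ʀ/ is a liquid (sonority 5), /j/ is a semivowel (sonority 6).
Coda profile 7-3-5-6 — does not fall throughout.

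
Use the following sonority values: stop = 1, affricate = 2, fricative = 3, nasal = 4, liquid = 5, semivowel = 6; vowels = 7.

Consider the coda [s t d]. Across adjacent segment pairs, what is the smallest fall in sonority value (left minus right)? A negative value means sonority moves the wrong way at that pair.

0

/s/: fricative = 3.
/t/: stop = 1.
/d/: stop = 1.
/s/→/t/: change +2.
/t/→/d/: change +0.
Minimum = 0.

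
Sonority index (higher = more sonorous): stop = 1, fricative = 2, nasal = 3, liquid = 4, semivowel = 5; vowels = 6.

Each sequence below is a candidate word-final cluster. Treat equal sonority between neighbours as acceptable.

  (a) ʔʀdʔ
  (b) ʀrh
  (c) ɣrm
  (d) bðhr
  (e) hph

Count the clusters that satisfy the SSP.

(a) ʔʀdʔ: profile 1-4-1-1 — violates.
(b) ʀrh: profile 4-4-2 — obeys.
(c) ɣrm: profile 2-4-3 — violates.
(d) bðhr: profile 1-2-2-4 — violates.
(e) hph: profile 2-1-2 — violates.

1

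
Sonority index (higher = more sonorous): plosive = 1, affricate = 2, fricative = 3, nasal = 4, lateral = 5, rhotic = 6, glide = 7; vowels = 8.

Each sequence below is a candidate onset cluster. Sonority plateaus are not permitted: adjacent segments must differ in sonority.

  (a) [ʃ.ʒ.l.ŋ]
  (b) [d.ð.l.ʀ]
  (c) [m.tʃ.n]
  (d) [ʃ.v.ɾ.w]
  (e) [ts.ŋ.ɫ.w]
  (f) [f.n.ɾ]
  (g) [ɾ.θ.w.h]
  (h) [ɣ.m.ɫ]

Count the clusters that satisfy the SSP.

4

(a) sonority 3-3-5-4: ill-formed.
(b) sonority 1-3-5-6: well-formed.
(c) sonority 4-2-4: ill-formed.
(d) sonority 3-3-6-7: ill-formed.
(e) sonority 2-4-5-7: well-formed.
(f) sonority 3-4-6: well-formed.
(g) sonority 6-3-7-3: ill-formed.
(h) sonority 3-4-5: well-formed.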